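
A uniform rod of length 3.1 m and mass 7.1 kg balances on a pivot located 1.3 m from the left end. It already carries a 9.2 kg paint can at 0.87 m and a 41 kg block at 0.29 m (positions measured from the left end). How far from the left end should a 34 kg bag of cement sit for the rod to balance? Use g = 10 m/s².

Choose the pivot (at 1.3 m from the left end) as the axis so the support reaction has zero arm there.
Beam weight: 7.1 × 10 = 71 N down at 1.55 m → arm 0.25 m, τ = 71 × 0.25 = 17.75 N·m clockwise.
Paint can: 9.2 × 10 = 92 N down at 0.87 m → arm 0.43 m, τ = 92 × 0.43 = 39.56 N·m counterclockwise.
Block: 41 × 10 = 410 N down at 0.29 m → arm 1.01 m, τ = 410 × 1.01 = 414.1 N·m counterclockwise.
Net moment of existing loads = 435.9 N·m counterclockwise.
The bag of cement weighs 34 × 10 = 340 N and must supply an equal clockwise moment, so its lever arm about the pivot is 435.9 / 340 = 1.28 m.
That puts it at 1.3 + 1.28 = 2.58 m from the left end.

x ≈ 2.58 m from the left end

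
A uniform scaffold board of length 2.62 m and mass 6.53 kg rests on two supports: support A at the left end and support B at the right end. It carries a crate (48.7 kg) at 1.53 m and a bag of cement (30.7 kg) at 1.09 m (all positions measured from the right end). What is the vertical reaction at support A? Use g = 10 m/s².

R_A ≈ 445 N

About support B:
Beam weight: 6.53 × 10 = 65.3 N down at 1.31 m → arm 1.31 m, τ = 65.3 × 1.31 = 85.54 N·m counterclockwise.
Crate: 48.7 × 10 = 487 N down at 1.53 m → arm 1.53 m, τ = 487 × 1.53 = 745.1 N·m counterclockwise.
Bag of cement: 30.7 × 10 = 307 N down at 1.09 m → arm 1.09 m, τ = 307 × 1.09 = 334.6 N·m counterclockwise.
Net load moment about support B = 1165 N·m counterclockwise.
Reaction R at support A is upward at 2.62 m, arm 2.62 m → moment R × 2.62 clockwise.
For rotational equilibrium, R × 2.62 = 1165, so R = 445 N.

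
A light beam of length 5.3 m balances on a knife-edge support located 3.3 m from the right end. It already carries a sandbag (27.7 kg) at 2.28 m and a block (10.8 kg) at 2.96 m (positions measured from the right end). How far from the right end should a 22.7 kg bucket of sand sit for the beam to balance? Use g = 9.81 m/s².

x ≈ 4.71 m from the right end

Choose the knife-edge support (at 3.3 m from the right end) as the axis so the support reaction has zero arm there.
Sandbag: 27.7 × 9.81 = 271.7 N down at 2.28 m → arm 1.02 m, τ = 271.7 × 1.02 = 277.1 N·m clockwise.
Block: 10.8 × 9.81 = 105.9 N down at 2.96 m → arm 0.34 m, τ = 105.9 × 0.34 = 36.01 N·m clockwise.
Net moment of existing loads = 313.1 N·m clockwise.
The bucket of sand weighs 22.7 × 9.81 = 222.7 N and must supply an equal counterclockwise moment, so its lever arm about the knife-edge support is 313.1 / 222.7 = 1.41 m.
That puts it at 3.3 + 1.41 = 4.71 m from the right end.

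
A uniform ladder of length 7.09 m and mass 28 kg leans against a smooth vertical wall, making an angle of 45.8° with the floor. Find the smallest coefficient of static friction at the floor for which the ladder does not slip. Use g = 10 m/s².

μ_min ≈ 0.486

Taking torques about the foot of the ladder:
Ladder weight 28×10 = 280 N acts at 3.545 m along the ladder; its horizontal arm is 3.545·cos45.8° = 2.471 m → τ = 691.9 N·m clockwise.
Wall normal N acts horizontally at the top; its moment arm is the height L sinθ = 7.09·sin45.8° = 5.083 m, counterclockwise.
Setting net torque to zero: N × 5.083 = 691.9 → N = 136.1 N.
ΣFx = 0 ⇒ f = N_wall = 136.1 N. ΣFy = 0 ⇒ N_floor = 280 N.
μ_min = f / N_floor = 136.1 / 280 = 0.486.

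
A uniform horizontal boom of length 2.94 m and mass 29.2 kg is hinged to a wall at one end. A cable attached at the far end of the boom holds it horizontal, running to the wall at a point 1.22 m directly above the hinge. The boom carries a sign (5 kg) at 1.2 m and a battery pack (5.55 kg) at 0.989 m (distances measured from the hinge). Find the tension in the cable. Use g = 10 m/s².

T ≈ 483 N

Sum moments about the hinge (the unknown hinge reaction has zero arm there).
Beam weight: 29.2 × 10 = 292 N down at 1.47 m → arm 1.47 m, τ = 292 × 1.47 = 429.2 N·m clockwise.
Sign: 5 × 10 = 50 N down at 1.2 m → arm 1.2 m, τ = 50 × 1.2 = 60 N·m clockwise.
Battery pack: 5.55 × 10 = 55.5 N down at 0.989 m → arm 0.989 m, τ = 55.5 × 0.989 = 54.89 N·m clockwise.
Total clockwise load moment = 544.1 N·m.
The cable tension T acts at 2.94 m; only its component perpendicular to the boom, T sinθ, produces torque. sinθ = h/√(h²+d²) = 1.22/√(1.22²+2.94²) = 0.3833.
Setting net torque to zero: T × 2.94 × 0.3833 = 544.1 → T = 544.1 / 1.127 = 483 N.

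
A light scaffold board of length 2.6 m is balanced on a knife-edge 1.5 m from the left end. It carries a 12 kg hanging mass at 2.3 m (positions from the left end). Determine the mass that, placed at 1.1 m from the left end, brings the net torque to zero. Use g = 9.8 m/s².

m ≈ 24 kg

About the knife-edge (at 1.5 m from the left end):
Hanging mass: 12 × 9.8 = 117.6 N down at 2.3 m → arm 0.8 m, τ = 117.6 × 0.8 = 94.08 N·m clockwise.
Net moment of known loads = 94.08 N·m clockwise.
An unknown mass m at 1.1 m has arm 0.4 m; its moment is m·g·0.4 counterclockwise.
Setting net torque to zero: m × 9.8 × 0.4 = 94.08 → m = 94.08 / (9.8 × 0.4) = 24 kg.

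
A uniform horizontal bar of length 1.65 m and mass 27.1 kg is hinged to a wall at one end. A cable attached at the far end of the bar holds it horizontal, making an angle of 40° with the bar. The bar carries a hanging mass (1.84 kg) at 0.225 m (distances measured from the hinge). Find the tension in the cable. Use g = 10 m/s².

About the hinge:
Beam weight: 27.1 × 10 = 271 N down at 0.825 m → arm 0.825 m, τ = 271 × 0.825 = 223.6 N·m clockwise.
Hanging mass: 1.84 × 10 = 18.4 N down at 0.225 m → arm 0.225 m, τ = 18.4 × 0.225 = 4.14 N·m clockwise.
Total clockwise load moment = 227.7 N·m.
The cable tension T acts at 1.65 m; only its component perpendicular to the bar, T sinθ, produces torque. sin 40° = 0.6428.
Balancing moments: T × 1.65 × 0.6428 = 227.7, giving T = 227.7 / 1.061 = 215 N.

T ≈ 215 N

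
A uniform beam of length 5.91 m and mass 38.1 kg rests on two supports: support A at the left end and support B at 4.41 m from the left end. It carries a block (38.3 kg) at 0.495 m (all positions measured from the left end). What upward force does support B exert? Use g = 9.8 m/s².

Choose support A as the axis so its reaction then has zero moment arm.
Beam weight: 38.1 × 9.8 = 373.4 N down at 2.955 m → arm 2.955 m, τ = 373.4 × 2.955 = 1103 N·m clockwise.
Block: 38.3 × 9.8 = 375.3 N down at 0.495 m → arm 0.495 m, τ = 375.3 × 0.495 = 185.8 N·m clockwise.
Net load moment about support A = 1289 N·m clockwise.
Reaction R at support B is upward at 4.41 m, arm 4.41 m → moment R × 4.41 counterclockwise.
For rotational equilibrium, R × 4.41 = 1289, so R = 292 N.

R_B ≈ 292 N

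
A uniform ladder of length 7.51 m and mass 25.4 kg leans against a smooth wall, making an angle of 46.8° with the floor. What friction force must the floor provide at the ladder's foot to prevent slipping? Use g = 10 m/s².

Take moments about the foot of the ladder.
Ladder weight 25.4×10 = 254 N acts at 3.755 m along the ladder; its horizontal arm is 3.755·cos46.8° = 2.57 m → τ = 652.8 N·m clockwise.
Wall normal N acts horizontally at the top; its moment arm is the height L sinθ = 7.51·sin46.8° = 5.475 m, counterclockwise.
Setting net torque to zero: N × 5.475 = 652.8 → N = 119 N.
ΣFx = 0: friction at the foot balances the wall's push, so f = N_wall = 119 N.

f ≈ 119 N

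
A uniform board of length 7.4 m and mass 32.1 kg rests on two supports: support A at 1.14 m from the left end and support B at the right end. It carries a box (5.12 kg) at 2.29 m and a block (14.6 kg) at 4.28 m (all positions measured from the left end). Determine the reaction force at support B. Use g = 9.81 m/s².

R_B ≈ 210 N

Take moments about support A.
Beam weight: 32.1 × 9.81 = 314.9 N down at 3.7 m → arm 2.56 m, τ = 314.9 × 2.56 = 806.1 N·m clockwise.
Box: 5.12 × 9.81 = 50.23 N down at 2.29 m → arm 1.15 m, τ = 50.23 × 1.15 = 57.76 N·m clockwise.
Block: 14.6 × 9.81 = 143.2 N down at 4.28 m → arm 3.14 m, τ = 143.2 × 3.14 = 449.6 N·m clockwise.
Net load moment about support A = 1313 N·m clockwise.
Reaction R at support B is upward at 7.4 m, arm 6.26 m → moment R × 6.26 counterclockwise.
Balancing moments: R × 6.26 = 1313, giving R = 210 N.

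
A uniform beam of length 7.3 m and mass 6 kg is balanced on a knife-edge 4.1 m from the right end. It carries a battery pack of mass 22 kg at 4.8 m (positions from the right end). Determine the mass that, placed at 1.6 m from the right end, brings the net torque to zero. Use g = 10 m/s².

m ≈ 5.08 kg

Taking torques about the knife-edge (at 4.1 m from the right end):
Beam weight: 6 × 10 = 60 N down at 3.65 m → arm 0.45 m, τ = 60 × 0.45 = 27 N·m clockwise.
Battery pack: 22 × 10 = 220 N down at 4.8 m → arm 0.7 m, τ = 220 × 0.7 = 154 N·m counterclockwise.
Net moment of known loads = 127 N·m counterclockwise.
An unknown mass m at 1.6 m has arm 2.5 m; its moment is m·g·2.5 clockwise.
Setting net torque to zero: m × 10 × 2.5 = 127 → m = 127 / (10 × 2.5) = 5.08 kg.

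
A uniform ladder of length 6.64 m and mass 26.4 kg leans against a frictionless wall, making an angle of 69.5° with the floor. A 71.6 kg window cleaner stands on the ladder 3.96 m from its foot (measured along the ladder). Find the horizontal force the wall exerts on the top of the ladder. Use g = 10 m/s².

Sum moments about the foot of the ladder (the floor normal and friction both act there and drop out).
Ladder weight 26.4×10 = 264 N acts at 3.32 m along the ladder; its horizontal arm is 3.32·cos69.5° = 1.163 m → τ = 307 N·m clockwise.
Window cleaner: 71.6×10 = 716 N at 3.96 m → arm 1.387 m → τ = 993.1 N·m clockwise.
Wall normal N acts horizontally at the top; its moment arm is the height L sinθ = 6.64·sin69.5° = 6.22 m, counterclockwise.
Setting net torque to zero: N × 6.22 = 1300 → N = 209 N.

N_wall ≈ 209 N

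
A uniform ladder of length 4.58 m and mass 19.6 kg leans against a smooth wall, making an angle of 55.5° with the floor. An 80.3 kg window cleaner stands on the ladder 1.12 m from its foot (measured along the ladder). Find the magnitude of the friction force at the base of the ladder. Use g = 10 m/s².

Taking torques about the foot of the ladder:
Ladder weight 19.6×10 = 196 N acts at 2.29 m along the ladder; its horizontal arm is 2.29·cos55.5° = 1.297 m → τ = 254.2 N·m clockwise.
Window cleaner: 80.3×10 = 803 N at 1.12 m → arm 0.6344 m → τ = 509.4 N·m clockwise.
Wall normal N acts horizontally at the top; its moment arm is the height L sinθ = 4.58·sin55.5° = 3.774 m, counterclockwise.
Στ = 0 ⇒ N × 3.774 = 763.6 ⇒ N = 202 N.
ΣFx = 0: friction at the foot balances the wall's push, so f = N_wall = 202 N.

f ≈ 202 N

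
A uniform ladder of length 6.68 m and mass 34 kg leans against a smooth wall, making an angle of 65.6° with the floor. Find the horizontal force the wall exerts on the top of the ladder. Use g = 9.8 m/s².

About the foot of the ladder:
Ladder weight 34×9.8 = 333.2 N acts at 3.34 m along the ladder; its horizontal arm is 3.34·cos65.6° = 1.38 m → τ = 459.8 N·m clockwise.
Wall normal N acts horizontally at the top; its moment arm is the height L sinθ = 6.68·sin65.6° = 6.083 m, counterclockwise.
Στ = 0 ⇒ N × 6.083 = 459.8 ⇒ N = 75.6 N.

N_wall ≈ 75.6 N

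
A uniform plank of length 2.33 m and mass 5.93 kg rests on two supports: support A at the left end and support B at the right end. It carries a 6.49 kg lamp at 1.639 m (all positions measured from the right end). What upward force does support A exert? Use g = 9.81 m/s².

R_A ≈ 73.9 N

Take moments about support B.
Beam weight: 5.93 × 9.81 = 58.17 N down at 1.165 m → arm 1.165 m, τ = 58.17 × 1.165 = 67.77 N·m counterclockwise.
Lamp: 6.49 × 9.81 = 63.67 N down at 1.639 m → arm 1.639 m, τ = 63.67 × 1.639 = 104.4 N·m counterclockwise.
Net load moment about support B = 172.2 N·m counterclockwise.
Reaction R at support A is upward at 2.33 m, arm 2.33 m → moment R × 2.33 clockwise.
Balancing moments: R × 2.33 = 172.2, giving R = 73.9 N.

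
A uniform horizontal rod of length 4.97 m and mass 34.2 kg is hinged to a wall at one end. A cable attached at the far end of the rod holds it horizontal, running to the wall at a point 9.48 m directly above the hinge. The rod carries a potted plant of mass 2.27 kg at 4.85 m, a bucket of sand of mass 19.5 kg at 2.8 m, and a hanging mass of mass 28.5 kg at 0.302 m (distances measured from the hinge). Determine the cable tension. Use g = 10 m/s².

T ≈ 362 N

About the hinge:
Beam weight: 34.2 × 10 = 342 N down at 2.485 m → arm 2.485 m, τ = 342 × 2.485 = 849.9 N·m clockwise.
Potted plant: 2.27 × 10 = 22.7 N down at 4.85 m → arm 4.85 m, τ = 22.7 × 4.85 = 110.1 N·m clockwise.
Bucket of sand: 19.5 × 10 = 195 N down at 2.8 m → arm 2.8 m, τ = 195 × 2.8 = 546 N·m clockwise.
Hanging mass: 28.5 × 10 = 285 N down at 0.302 m → arm 0.302 m, τ = 285 × 0.302 = 86.07 N·m clockwise.
Total clockwise load moment = 1592 N·m.
The cable tension T acts at 4.97 m; only its component perpendicular to the rod, T sinθ, produces torque. sinθ = h/√(h²+d²) = 9.48/√(9.48²+4.97²) = 0.8857.
Στ = 0 ⇒ T × 4.97 × 0.8857 = 1592 ⇒ T = 1592 / 4.402 = 362 N.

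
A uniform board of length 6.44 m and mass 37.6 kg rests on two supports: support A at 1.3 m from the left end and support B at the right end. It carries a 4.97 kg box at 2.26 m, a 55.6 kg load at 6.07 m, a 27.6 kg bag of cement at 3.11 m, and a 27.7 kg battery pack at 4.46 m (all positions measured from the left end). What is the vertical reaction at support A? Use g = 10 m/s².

Sum moments about support B (its reaction then has zero moment arm).
Beam weight: 37.6 × 10 = 376 N down at 3.22 m → arm 3.22 m, τ = 376 × 3.22 = 1211 N·m counterclockwise.
Box: 4.97 × 10 = 49.7 N down at 2.26 m → arm 4.18 m, τ = 49.7 × 4.18 = 207.7 N·m counterclockwise.
Load: 55.6 × 10 = 556 N down at 6.07 m → arm 0.37 m, τ = 556 × 0.37 = 205.7 N·m counterclockwise.
Bag of cement: 27.6 × 10 = 276 N down at 3.11 m → arm 3.33 m, τ = 276 × 3.33 = 919.1 N·m counterclockwise.
Battery pack: 27.7 × 10 = 277 N down at 4.46 m → arm 1.98 m, τ = 277 × 1.98 = 548.5 N·m counterclockwise.
Net load moment about support B = 3092 N·m counterclockwise.
Reaction R at support A is upward at 1.3 m, arm 5.14 m → moment R × 5.14 clockwise.
Balancing moments: R × 5.14 = 3092, giving R = 602 N.

R_A ≈ 602 N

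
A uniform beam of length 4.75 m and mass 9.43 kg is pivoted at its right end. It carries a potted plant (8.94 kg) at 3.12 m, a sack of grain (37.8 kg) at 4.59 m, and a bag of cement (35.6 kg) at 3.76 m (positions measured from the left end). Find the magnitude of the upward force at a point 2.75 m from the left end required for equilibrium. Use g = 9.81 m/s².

Take moments about the right end.
Beam weight: 9.43 × 9.81 = 92.51 N down at 2.375 m → arm 2.375 m, τ = 92.51 × 2.375 = 219.7 N·m counterclockwise.
Potted plant: 8.94 × 9.81 = 87.7 N down at 3.12 m → arm 1.63 m, τ = 87.7 × 1.63 = 143 N·m counterclockwise.
Sack of grain: 37.8 × 9.81 = 370.8 N down at 4.59 m → arm 0.16 m, τ = 370.8 × 0.16 = 59.33 N·m counterclockwise.
Bag of cement: 35.6 × 9.81 = 349.2 N down at 3.76 m → arm 0.99 m, τ = 349.2 × 0.99 = 345.7 N·m counterclockwise.
Net moment of the loads = 767.7 N·m counterclockwise.
The upward force F acts at a point 2.75 m from the left end, arm 2 m, giving F × 2 clockwise.
Setting net torque to zero: F × 2 = 767.7 → F = 767.7 / 2 = 384 N.

F ≈ 384 N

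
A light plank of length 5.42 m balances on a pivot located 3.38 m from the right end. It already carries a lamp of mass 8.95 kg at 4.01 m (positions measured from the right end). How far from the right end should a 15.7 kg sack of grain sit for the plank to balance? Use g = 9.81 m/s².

x ≈ 3.02 m from the right end

Taking torques about the pivot (at 3.38 m from the right end):
Lamp: 8.95 × 9.81 = 87.8 N down at 4.01 m → arm 0.63 m, τ = 87.8 × 0.63 = 55.31 N·m counterclockwise.
Net moment of existing loads = 55.31 N·m counterclockwise.
The sack of grain weighs 15.7 × 9.81 = 154 N and must supply an equal clockwise moment, so its lever arm about the pivot is 55.31 / 154 = 0.359 m.
That puts it at 3.38 − 0.359 = 3.02 m from the right end.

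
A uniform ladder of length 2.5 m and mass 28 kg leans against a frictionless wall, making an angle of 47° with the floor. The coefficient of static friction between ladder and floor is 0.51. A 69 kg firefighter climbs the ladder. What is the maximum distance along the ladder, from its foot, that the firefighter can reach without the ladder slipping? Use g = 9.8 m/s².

Choose the foot of the ladder as the axis so the floor normal and friction both act there and drop out.
Ladder weight 28×9.8 = 274.4 N acts at 1.25 m along the ladder; its horizontal arm is 1.25·cos47° = 0.8525 m → τ = 233.9 N·m clockwise.
Firefighter weight 69×9.8 = 676.2 N at distance d → arm d·cos47° → τ = 676.2·d·0.682 clockwise.
Wall normal N at the top has arm L sinθ = 1.828 m counterclockwise, so Στ = 0 gives N·1.828 = 233.9 + 461.2·d.
ΣFy = 0 ⇒ N_floor = 950.6 N, so the maximum friction is μ_s·N_floor = 0.51×950.6 = 484.8 N. ΣFx = 0 ⇒ N_wall = f, so at the slipping point N = 484.8 N.
Substituting: 484.8×1.828 = 233.9 + 461.2·d ⇒ d = (886.2 − 233.9) / 461.2 = 1.41 m.

d ≈ 1.41 m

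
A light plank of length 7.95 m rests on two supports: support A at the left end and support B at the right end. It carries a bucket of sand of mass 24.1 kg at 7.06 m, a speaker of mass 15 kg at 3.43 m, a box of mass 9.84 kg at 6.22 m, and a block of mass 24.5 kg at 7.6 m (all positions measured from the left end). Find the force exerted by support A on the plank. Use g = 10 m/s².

R_A ≈ 144 N

Sum moments about support B (its reaction then has zero moment arm).
Bucket of sand: 24.1 × 10 = 241 N down at 7.06 m → arm 0.89 m, τ = 241 × 0.89 = 214.5 N·m counterclockwise.
Speaker: 15 × 10 = 150 N down at 3.43 m → arm 4.52 m, τ = 150 × 4.52 = 678 N·m counterclockwise.
Box: 9.84 × 10 = 98.4 N down at 6.22 m → arm 1.73 m, τ = 98.4 × 1.73 = 170.2 N·m counterclockwise.
Block: 24.5 × 10 = 245 N down at 7.6 m → arm 0.35 m, τ = 245 × 0.35 = 85.75 N·m counterclockwise.
Net load moment about support B = 1148 N·m counterclockwise.
Reaction R at support A is upward at 0 m, arm 7.95 m → moment R × 7.95 clockwise.
Balancing moments: R × 7.95 = 1148, giving R = 144 N.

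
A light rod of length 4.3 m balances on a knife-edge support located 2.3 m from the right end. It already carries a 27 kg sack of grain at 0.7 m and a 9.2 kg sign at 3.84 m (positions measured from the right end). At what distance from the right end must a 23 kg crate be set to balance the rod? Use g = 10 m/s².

x ≈ 3.56 m from the right end

Take moments about the knife-edge support (at 2.3 m from the right end).
Sack of grain: 27 × 10 = 270 N down at 0.7 m → arm 1.6 m, τ = 270 × 1.6 = 432 N·m clockwise.
Sign: 9.2 × 10 = 92 N down at 3.84 m → arm 1.54 m, τ = 92 × 1.54 = 141.7 N·m counterclockwise.
Net moment of existing loads = 290.3 N·m clockwise.
The crate weighs 23 × 10 = 230 N and must supply an equal counterclockwise moment, so its lever arm about the knife-edge support is 290.3 / 230 = 1.26 m.
That puts it at 2.3 + 1.26 = 3.56 m from the right end.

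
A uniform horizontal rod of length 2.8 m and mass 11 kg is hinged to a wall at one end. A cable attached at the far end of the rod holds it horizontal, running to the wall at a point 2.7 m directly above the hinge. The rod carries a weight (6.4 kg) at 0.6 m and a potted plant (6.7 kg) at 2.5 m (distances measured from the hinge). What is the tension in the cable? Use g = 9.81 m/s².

Choose the hinge as the axis so the unknown hinge reaction has zero arm there.
Beam weight: 11 × 9.81 = 107.9 N down at 1.4 m → arm 1.4 m, τ = 107.9 × 1.4 = 151.1 N·m clockwise.
Weight: 6.4 × 9.81 = 62.78 N down at 0.6 m → arm 0.6 m, τ = 62.78 × 0.6 = 37.67 N·m clockwise.
Potted plant: 6.7 × 9.81 = 65.73 N down at 2.5 m → arm 2.5 m, τ = 65.73 × 2.5 = 164.3 N·m clockwise.
Total clockwise load moment = 353.1 N·m.
The cable tension T acts at 2.8 m; only its component perpendicular to the rod, T sinθ, produces torque. sinθ = h/√(h²+d²) = 2.7/√(2.7²+2.8²) = 0.6941.
For rotational equilibrium, T × 2.8 × 0.6941 = 353.1, so T = 353.1 / 1.943 = 182 N.

T ≈ 182 N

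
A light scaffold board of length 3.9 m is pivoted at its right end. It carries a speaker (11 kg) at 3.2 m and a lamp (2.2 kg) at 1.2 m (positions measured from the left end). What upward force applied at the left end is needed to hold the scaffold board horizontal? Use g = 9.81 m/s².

Taking torques about the right end:
Speaker: 11 × 9.81 = 107.9 N down at 3.2 m → arm 0.7 m, τ = 107.9 × 0.7 = 75.53 N·m counterclockwise.
Lamp: 2.2 × 9.81 = 21.58 N down at 1.2 m → arm 2.7 m, τ = 21.58 × 2.7 = 58.27 N·m counterclockwise.
Net moment of the loads = 133.8 N·m counterclockwise.
The upward force F acts at the left end, arm 3.9 m, giving F × 3.9 clockwise.
Balancing moments: F × 3.9 = 133.8, giving F = 133.8 / 3.9 = 34.3 N.

F ≈ 34.3 N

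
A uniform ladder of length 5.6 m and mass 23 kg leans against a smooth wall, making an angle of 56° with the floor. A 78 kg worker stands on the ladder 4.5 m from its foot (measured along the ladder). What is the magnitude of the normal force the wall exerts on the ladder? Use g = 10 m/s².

Sum moments about the foot of the ladder (the floor normal and friction both act there and drop out).
Ladder weight 23×10 = 230 N acts at 2.8 m along the ladder; its horizontal arm is 2.8·cos56° = 1.566 m → τ = 360.2 N·m clockwise.
Worker: 78×10 = 780 N at 4.5 m → arm 2.516 m → τ = 1962 N·m clockwise.
Wall normal N acts horizontally at the top; its moment arm is the height L sinθ = 5.6·sin56° = 4.643 m, counterclockwise.
Στ = 0 ⇒ N × 4.643 = 2322 ⇒ N = 500 N.

N_wall ≈ 500 N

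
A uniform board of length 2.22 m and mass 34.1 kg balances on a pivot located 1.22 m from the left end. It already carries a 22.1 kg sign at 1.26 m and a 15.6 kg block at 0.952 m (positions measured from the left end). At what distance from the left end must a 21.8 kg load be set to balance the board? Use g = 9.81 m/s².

x ≈ 1.54 m from the left end

Choose the pivot (at 1.22 m from the left end) as the axis so the support reaction has zero arm there.
Beam weight: 34.1 × 9.81 = 334.5 N down at 1.11 m → arm 0.11 m, τ = 334.5 × 0.11 = 36.8 N·m counterclockwise.
Sign: 22.1 × 9.81 = 216.8 N down at 1.26 m → arm 0.04 m, τ = 216.8 × 0.04 = 8.672 N·m clockwise.
Block: 15.6 × 9.81 = 153 N down at 0.952 m → arm 0.268 m, τ = 153 × 0.268 = 41 N·m counterclockwise.
Net moment of existing loads = 69.13 N·m counterclockwise.
The load weighs 21.8 × 9.81 = 213.9 N and must supply an equal clockwise moment, so its lever arm about the pivot is 69.13 / 213.9 = 0.323 m.
That puts it at 1.22 + 0.323 = 1.54 m from the left end.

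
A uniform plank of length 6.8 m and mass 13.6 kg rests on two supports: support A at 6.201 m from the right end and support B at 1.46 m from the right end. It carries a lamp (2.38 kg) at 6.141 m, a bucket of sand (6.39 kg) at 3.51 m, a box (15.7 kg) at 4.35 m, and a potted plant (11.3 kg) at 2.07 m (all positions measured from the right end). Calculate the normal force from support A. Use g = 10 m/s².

R_A ≈ 217 N

Take moments about support B.
Beam weight: 13.6 × 10 = 136 N down at 3.4 m → arm 1.94 m, τ = 136 × 1.94 = 263.8 N·m counterclockwise.
Lamp: 2.38 × 10 = 23.8 N down at 6.141 m → arm 4.681 m, τ = 23.8 × 4.681 = 111.4 N·m counterclockwise.
Bucket of sand: 6.39 × 10 = 63.9 N down at 3.51 m → arm 2.05 m, τ = 63.9 × 2.05 = 131 N·m counterclockwise.
Box: 15.7 × 10 = 157 N down at 4.35 m → arm 2.89 m, τ = 157 × 2.89 = 453.7 N·m counterclockwise.
Potted plant: 11.3 × 10 = 113 N down at 2.07 m → arm 0.61 m, τ = 113 × 0.61 = 68.93 N·m counterclockwise.
Net load moment about support B = 1029 N·m counterclockwise.
Reaction R at support A is upward at 6.201 m, arm 4.741 m → moment R × 4.741 clockwise.
Στ = 0 ⇒ R × 4.741 = 1029 ⇒ R = 217 N.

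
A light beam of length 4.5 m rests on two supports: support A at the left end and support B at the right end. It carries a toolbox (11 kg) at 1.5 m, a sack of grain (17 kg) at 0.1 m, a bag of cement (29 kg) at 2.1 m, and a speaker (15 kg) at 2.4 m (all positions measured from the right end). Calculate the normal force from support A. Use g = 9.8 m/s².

Take moments about support B.
Toolbox: 11 × 9.8 = 107.8 N down at 1.5 m → arm 1.5 m, τ = 107.8 × 1.5 = 161.7 N·m counterclockwise.
Sack of grain: 17 × 9.8 = 166.6 N down at 0.1 m → arm 0.1 m, τ = 166.6 × 0.1 = 16.66 N·m counterclockwise.
Bag of cement: 29 × 9.8 = 284.2 N down at 2.1 m → arm 2.1 m, τ = 284.2 × 2.1 = 596.8 N·m counterclockwise.
Speaker: 15 × 9.8 = 147 N down at 2.4 m → arm 2.4 m, τ = 147 × 2.4 = 352.8 N·m counterclockwise.
Net load moment about support B = 1128 N·m counterclockwise.
Reaction R at support A is upward at 4.5 m, arm 4.5 m → moment R × 4.5 clockwise.
Balancing moments: R × 4.5 = 1128, giving R = 251 N.

R_A ≈ 251 N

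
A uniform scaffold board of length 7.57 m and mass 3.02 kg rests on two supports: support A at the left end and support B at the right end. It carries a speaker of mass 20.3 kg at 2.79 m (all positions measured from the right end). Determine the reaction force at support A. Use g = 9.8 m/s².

R_A ≈ 88.1 N

Choose support B as the axis so its reaction then has zero moment arm.
Beam weight: 3.02 × 9.8 = 29.6 N down at 3.785 m → arm 3.785 m, τ = 29.6 × 3.785 = 112 N·m counterclockwise.
Speaker: 20.3 × 9.8 = 198.9 N down at 2.79 m → arm 2.79 m, τ = 198.9 × 2.79 = 554.9 N·m counterclockwise.
Net load moment about support B = 666.9 N·m counterclockwise.
Reaction R at support A is upward at 7.57 m, arm 7.57 m → moment R × 7.57 clockwise.
For rotational equilibrium, R × 7.57 = 666.9, so R = 88.1 N.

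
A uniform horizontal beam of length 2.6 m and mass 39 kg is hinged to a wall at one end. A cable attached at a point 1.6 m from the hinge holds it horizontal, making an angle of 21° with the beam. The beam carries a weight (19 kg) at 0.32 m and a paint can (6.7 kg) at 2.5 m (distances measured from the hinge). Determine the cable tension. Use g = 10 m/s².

T ≈ 1280 N

Choose the hinge as the axis so the unknown hinge reaction has zero arm there.
Beam weight: 39 × 10 = 390 N down at 1.3 m → arm 1.3 m, τ = 390 × 1.3 = 507 N·m clockwise.
Weight: 19 × 10 = 190 N down at 0.32 m → arm 0.32 m, τ = 190 × 0.32 = 60.8 N·m clockwise.
Paint can: 6.7 × 10 = 67 N down at 2.5 m → arm 2.5 m, τ = 67 × 2.5 = 167.5 N·m clockwise.
Total clockwise load moment = 735.3 N·m.
The cable tension T acts at 1.6 m; only its component perpendicular to the beam, T sinθ, produces torque. sin 21° = 0.3584.
Balancing moments: T × 1.6 × 0.3584 = 735.3, giving T = 735.3 / 0.5734 = 1280 N.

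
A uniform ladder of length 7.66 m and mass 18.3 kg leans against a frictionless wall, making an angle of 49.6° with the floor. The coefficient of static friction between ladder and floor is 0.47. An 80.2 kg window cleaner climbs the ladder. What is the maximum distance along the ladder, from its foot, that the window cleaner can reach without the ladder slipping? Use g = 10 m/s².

Sum moments about the foot of the ladder (the floor normal and friction both act there and drop out).
Ladder weight 18.3×10 = 183 N acts at 3.83 m along the ladder; its horizontal arm is 3.83·cos49.6° = 2.482 m → τ = 454.2 N·m clockwise.
Window cleaner weight 80.2×10 = 802 N at distance d → arm d·cos49.6° → τ = 802·d·0.6481 clockwise.
Wall normal N at the top has arm L sinθ = 5.833 m counterclockwise, so Στ = 0 gives N·5.833 = 454.2 + 519.8·d.
ΣFy = 0 ⇒ N_floor = 985 N, so the maximum friction is μ_s·N_floor = 0.47×985 = 462.9 N. ΣFx = 0 ⇒ N_wall = f, so at the slipping point N = 462.9 N.
Substituting: 462.9×5.833 = 454.2 + 519.8·d ⇒ d = (2700 − 454.2) / 519.8 = 4.32 m.

d ≈ 4.32 m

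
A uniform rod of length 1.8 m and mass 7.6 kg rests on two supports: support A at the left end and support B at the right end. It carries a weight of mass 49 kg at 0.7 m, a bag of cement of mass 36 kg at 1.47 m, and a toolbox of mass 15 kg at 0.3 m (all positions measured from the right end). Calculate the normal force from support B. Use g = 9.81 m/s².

Take moments about support A.
Beam weight: 7.6 × 9.81 = 74.56 N down at 0.9 m → arm 0.9 m, τ = 74.56 × 0.9 = 67.1 N·m clockwise.
Weight: 49 × 9.81 = 480.7 N down at 0.7 m → arm 1.1 m, τ = 480.7 × 1.1 = 528.8 N·m clockwise.
Bag of cement: 36 × 9.81 = 353.2 N down at 1.47 m → arm 0.33 m, τ = 353.2 × 0.33 = 116.6 N·m clockwise.
Toolbox: 15 × 9.81 = 147.2 N down at 0.3 m → arm 1.5 m, τ = 147.2 × 1.5 = 220.8 N·m clockwise.
Net load moment about support A = 933.3 N·m clockwise.
Reaction R at support B is upward at 0 m, arm 1.8 m → moment R × 1.8 counterclockwise.
Balancing moments: R × 1.8 = 933.3, giving R = 518 N.

R_B ≈ 518 N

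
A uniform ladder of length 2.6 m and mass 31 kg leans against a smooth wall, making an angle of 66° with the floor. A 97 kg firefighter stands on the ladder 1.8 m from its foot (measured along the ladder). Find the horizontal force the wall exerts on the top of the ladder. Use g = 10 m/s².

Take moments about the foot of the ladder.
Ladder weight 31×10 = 310 N acts at 1.3 m along the ladder; its horizontal arm is 1.3·cos66° = 0.5288 m → τ = 163.9 N·m clockwise.
Firefighter: 97×10 = 970 N at 1.8 m → arm 0.7321 m → τ = 710.1 N·m clockwise.
Wall normal N acts horizontally at the top; its moment arm is the height L sinθ = 2.6·sin66° = 2.375 m, counterclockwise.
Setting net torque to zero: N × 2.375 = 874 → N = 368 N.

N_wall ≈ 368 N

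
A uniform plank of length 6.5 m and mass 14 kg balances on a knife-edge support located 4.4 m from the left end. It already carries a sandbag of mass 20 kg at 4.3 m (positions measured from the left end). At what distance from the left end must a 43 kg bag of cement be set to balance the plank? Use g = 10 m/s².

x ≈ 4.82 m from the left end

About the knife-edge support (at 4.4 m from the left end):
Beam weight: 14 × 10 = 140 N down at 3.25 m → arm 1.15 m, τ = 140 × 1.15 = 161 N·m counterclockwise.
Sandbag: 20 × 10 = 200 N down at 4.3 m → arm 0.1 m, τ = 200 × 0.1 = 20 N·m counterclockwise.
Net moment of existing loads = 181 N·m counterclockwise.
The bag of cement weighs 43 × 10 = 430 N and must supply an equal clockwise moment, so its lever arm about the knife-edge support is 181 / 430 = 0.421 m.
That puts it at 4.4 + 0.421 = 4.82 m from the left end.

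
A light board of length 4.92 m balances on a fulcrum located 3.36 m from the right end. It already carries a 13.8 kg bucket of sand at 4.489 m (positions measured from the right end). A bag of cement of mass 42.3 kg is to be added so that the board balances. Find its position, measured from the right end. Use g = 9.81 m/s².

x ≈ 2.99 m from the right end

Take moments about the fulcrum (at 3.36 m from the right end).
Bucket of sand: 13.8 × 9.81 = 135.4 N down at 4.489 m → arm 1.129 m, τ = 135.4 × 1.129 = 152.9 N·m counterclockwise.
Net moment of existing loads = 152.9 N·m counterclockwise.
The bag of cement weighs 42.3 × 9.81 = 415 N and must supply an equal clockwise moment, so its lever arm about the fulcrum is 152.9 / 415 = 0.368 m.
That puts it at 3.36 − 0.368 = 2.99 m from the right end.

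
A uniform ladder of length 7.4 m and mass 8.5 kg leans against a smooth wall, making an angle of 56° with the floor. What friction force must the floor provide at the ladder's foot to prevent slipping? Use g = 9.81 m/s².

f ≈ 28.1 N

Taking torques about the foot of the ladder:
Ladder weight 8.5×9.81 = 83.39 N acts at 3.7 m along the ladder; its horizontal arm is 3.7·cos56° = 2.069 m → τ = 172.5 N·m clockwise.
Wall normal N acts horizontally at the top; its moment arm is the height L sinθ = 7.4·sin56° = 6.135 m, counterclockwise.
Στ = 0 ⇒ N × 6.135 = 172.5 ⇒ N = 28.1 N.
ΣFx = 0: friction at the foot balances the wall's push, so f = N_wall = 28.1 N.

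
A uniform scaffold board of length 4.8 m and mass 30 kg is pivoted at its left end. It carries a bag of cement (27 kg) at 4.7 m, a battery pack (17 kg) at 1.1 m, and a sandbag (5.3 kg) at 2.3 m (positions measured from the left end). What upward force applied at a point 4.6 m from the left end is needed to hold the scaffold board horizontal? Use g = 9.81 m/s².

F ≈ 490 N

Take moments about the left end.
Beam weight: 30 × 9.81 = 294.3 N down at 2.4 m → arm 2.4 m, τ = 294.3 × 2.4 = 706.3 N·m clockwise.
Bag of cement: 27 × 9.81 = 264.9 N down at 4.7 m → arm 4.7 m, τ = 264.9 × 4.7 = 1245 N·m clockwise.
Battery pack: 17 × 9.81 = 166.8 N down at 1.1 m → arm 1.1 m, τ = 166.8 × 1.1 = 183.5 N·m clockwise.
Sandbag: 5.3 × 9.81 = 51.99 N down at 2.3 m → arm 2.3 m, τ = 51.99 × 2.3 = 119.6 N·m clockwise.
Net moment of the loads = 2254 N·m clockwise.
The upward force F acts at a point 4.6 m from the left end, arm 4.6 m, giving F × 4.6 counterclockwise.
Στ = 0 ⇒ F × 4.6 = 2254 ⇒ F = 2254 / 4.6 = 490 N.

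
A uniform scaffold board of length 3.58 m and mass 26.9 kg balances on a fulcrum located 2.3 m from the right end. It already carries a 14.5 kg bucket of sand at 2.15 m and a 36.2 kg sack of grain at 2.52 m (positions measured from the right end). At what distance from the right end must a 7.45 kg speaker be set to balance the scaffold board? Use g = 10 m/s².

x ≈ 3.36 m from the right end

Sum moments about the fulcrum (at 2.3 m from the right end) (the support reaction has zero arm there).
Beam weight: 26.9 × 10 = 269 N down at 1.79 m → arm 0.51 m, τ = 269 × 0.51 = 137.2 N·m clockwise.
Bucket of sand: 14.5 × 10 = 145 N down at 2.15 m → arm 0.15 m, τ = 145 × 0.15 = 21.75 N·m clockwise.
Sack of grain: 36.2 × 10 = 362 N down at 2.52 m → arm 0.22 m, τ = 362 × 0.22 = 79.64 N·m counterclockwise.
Net moment of existing loads = 79.31 N·m clockwise.
The speaker weighs 7.45 × 10 = 74.5 N and must supply an equal counterclockwise moment, so its lever arm about the fulcrum is 79.31 / 74.5 = 1.06 m.
That puts it at 2.3 + 1.06 = 3.36 m from the right end.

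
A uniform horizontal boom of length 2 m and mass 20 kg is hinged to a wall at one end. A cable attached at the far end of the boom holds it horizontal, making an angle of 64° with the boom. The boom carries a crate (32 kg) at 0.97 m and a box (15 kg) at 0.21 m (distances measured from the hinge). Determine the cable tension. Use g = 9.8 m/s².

About the hinge:
Beam weight: 20 × 9.8 = 196 N down at 1 m → arm 1 m, τ = 196 × 1 = 196 N·m clockwise.
Crate: 32 × 9.8 = 313.6 N down at 0.97 m → arm 0.97 m, τ = 313.6 × 0.97 = 304.2 N·m clockwise.
Box: 15 × 9.8 = 147 N down at 0.21 m → arm 0.21 m, τ = 147 × 0.21 = 30.87 N·m clockwise.
Total clockwise load moment = 531.1 N·m.
The cable tension T acts at 2 m; only its component perpendicular to the boom, T sinθ, produces torque. sin 64° = 0.8988.
For rotational equilibrium, T × 2 × 0.8988 = 531.1, so T = 531.1 / 1.798 = 295 N.

T ≈ 295 N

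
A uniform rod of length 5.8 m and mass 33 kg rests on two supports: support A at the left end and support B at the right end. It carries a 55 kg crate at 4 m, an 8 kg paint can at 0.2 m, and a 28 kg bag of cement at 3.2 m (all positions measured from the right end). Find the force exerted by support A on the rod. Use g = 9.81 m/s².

Take moments about support B.
Beam weight: 33 × 9.81 = 323.7 N down at 2.9 m → arm 2.9 m, τ = 323.7 × 2.9 = 938.7 N·m counterclockwise.
Crate: 55 × 9.81 = 539.6 N down at 4 m → arm 4 m, τ = 539.6 × 4 = 2158 N·m counterclockwise.
Paint can: 8 × 9.81 = 78.48 N down at 0.2 m → arm 0.2 m, τ = 78.48 × 0.2 = 15.7 N·m counterclockwise.
Bag of cement: 28 × 9.81 = 274.7 N down at 3.2 m → arm 3.2 m, τ = 274.7 × 3.2 = 879 N·m counterclockwise.
Net load moment about support B = 3991 N·m counterclockwise.
Reaction R at support A is upward at 5.8 m, arm 5.8 m → moment R × 5.8 clockwise.
Balancing moments: R × 5.8 = 3991, giving R = 688 N.

R_A ≈ 688 N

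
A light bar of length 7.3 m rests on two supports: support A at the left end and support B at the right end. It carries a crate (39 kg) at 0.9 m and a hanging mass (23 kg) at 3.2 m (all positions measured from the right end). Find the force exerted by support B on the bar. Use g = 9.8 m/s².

About support A:
Crate: 39 × 9.8 = 382.2 N down at 0.9 m → arm 6.4 m, τ = 382.2 × 6.4 = 2446 N·m clockwise.
Hanging mass: 23 × 9.8 = 225.4 N down at 3.2 m → arm 4.1 m, τ = 225.4 × 4.1 = 924.1 N·m clockwise.
Net load moment about support A = 3370 N·m clockwise.
Reaction R at support B is upward at 0 m, arm 7.3 m → moment R × 7.3 counterclockwise.
Balancing moments: R × 7.3 = 3370, giving R = 462 N.

R_B ≈ 462 N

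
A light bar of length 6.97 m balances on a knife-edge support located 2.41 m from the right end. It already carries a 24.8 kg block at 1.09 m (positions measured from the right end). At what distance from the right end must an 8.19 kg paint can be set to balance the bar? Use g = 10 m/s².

About the knife-edge support (at 2.41 m from the right end):
Block: 24.8 × 10 = 248 N down at 1.09 m → arm 1.32 m, τ = 248 × 1.32 = 327.4 N·m clockwise.
Net moment of existing loads = 327.4 N·m clockwise.
The paint can weighs 8.19 × 10 = 81.9 N and must supply an equal counterclockwise moment, so its lever arm about the knife-edge support is 327.4 / 81.9 = 4 m.
That puts it at 2.41 + 4 = 6.41 m from the right end.

x ≈ 6.41 m from the right end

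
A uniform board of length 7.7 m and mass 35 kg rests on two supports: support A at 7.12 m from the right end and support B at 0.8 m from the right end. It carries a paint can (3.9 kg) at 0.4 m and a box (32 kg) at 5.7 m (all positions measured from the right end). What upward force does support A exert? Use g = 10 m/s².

About support B:
Beam weight: 35 × 10 = 350 N down at 3.85 m → arm 3.05 m, τ = 350 × 3.05 = 1068 N·m counterclockwise.
Paint can: 3.9 × 10 = 39 N down at 0.4 m → arm 0.4 m, τ = 39 × 0.4 = 15.6 N·m clockwise.
Box: 32 × 10 = 320 N down at 5.7 m → arm 4.9 m, τ = 320 × 4.9 = 1568 N·m counterclockwise.
Net load moment about support B = 2620 N·m counterclockwise.
Reaction R at support A is upward at 7.12 m, arm 6.32 m → moment R × 6.32 clockwise.
For rotational equilibrium, R × 6.32 = 2620, so R = 415 N.

R_A ≈ 415 N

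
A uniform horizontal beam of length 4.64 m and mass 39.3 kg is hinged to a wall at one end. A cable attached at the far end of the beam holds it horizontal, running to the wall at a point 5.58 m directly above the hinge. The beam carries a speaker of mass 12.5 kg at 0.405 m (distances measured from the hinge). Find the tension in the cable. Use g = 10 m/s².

Take moments about the hinge.
Beam weight: 39.3 × 10 = 393 N down at 2.32 m → arm 2.32 m, τ = 393 × 2.32 = 911.8 N·m clockwise.
Speaker: 12.5 × 10 = 125 N down at 0.405 m → arm 0.405 m, τ = 125 × 0.405 = 50.62 N·m clockwise.
Total clockwise load moment = 962.4 N·m.
The cable tension T acts at 4.64 m; only its component perpendicular to the beam, T sinθ, produces torque. sinθ = h/√(h²+d²) = 5.58/√(5.58²+4.64²) = 0.7689.
Balancing moments: T × 4.64 × 0.7689 = 962.4, giving T = 962.4 / 3.568 = 270 N.

T ≈ 270 N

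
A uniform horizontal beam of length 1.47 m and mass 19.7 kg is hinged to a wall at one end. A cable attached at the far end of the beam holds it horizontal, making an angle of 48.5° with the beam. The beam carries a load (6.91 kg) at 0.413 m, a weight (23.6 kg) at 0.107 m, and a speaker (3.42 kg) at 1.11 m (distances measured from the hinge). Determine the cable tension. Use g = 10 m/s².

T ≈ 215 N

Take moments about the hinge.
Beam weight: 19.7 × 10 = 197 N down at 0.735 m → arm 0.735 m, τ = 197 × 0.735 = 144.8 N·m clockwise.
Load: 6.91 × 10 = 69.1 N down at 0.413 m → arm 0.413 m, τ = 69.1 × 0.413 = 28.54 N·m clockwise.
Weight: 23.6 × 10 = 236 N down at 0.107 m → arm 0.107 m, τ = 236 × 0.107 = 25.25 N·m clockwise.
Speaker: 3.42 × 10 = 34.2 N down at 1.11 m → arm 1.11 m, τ = 34.2 × 1.11 = 37.96 N·m clockwise.
Total clockwise load moment = 236.6 N·m.
The cable tension T acts at 1.47 m; only its component perpendicular to the beam, T sinθ, produces torque. sin 48.5° = 0.749.
Setting net torque to zero: T × 1.47 × 0.749 = 236.6 → T = 236.6 / 1.101 = 215 N.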